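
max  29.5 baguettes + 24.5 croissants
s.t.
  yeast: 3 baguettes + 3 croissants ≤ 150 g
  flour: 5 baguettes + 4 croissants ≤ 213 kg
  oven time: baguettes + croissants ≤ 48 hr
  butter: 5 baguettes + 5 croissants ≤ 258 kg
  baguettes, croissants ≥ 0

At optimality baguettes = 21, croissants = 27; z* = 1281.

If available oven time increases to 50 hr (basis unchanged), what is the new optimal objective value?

1290

At the optimum: yeast uses 144 of 150 (slack = 6); flour uses 213 of 213 (binding); oven time uses 48 of 48 (binding); butter uses 240 of 258 (slack = 18).
Slack constraints have shadow price 0 (complementary slackness).
From A_Bᵀ y = c: 5·y_flour + 1·y_oven time = 29.5; 4·y_flour + 1·y_oven time = 24.5.
→ y_flour = 5 and y_oven time = 4.5.
Δz = y_oven time·Δb = 4.5 × (2) = 9, so new z* = 1281 + 9 = 1290.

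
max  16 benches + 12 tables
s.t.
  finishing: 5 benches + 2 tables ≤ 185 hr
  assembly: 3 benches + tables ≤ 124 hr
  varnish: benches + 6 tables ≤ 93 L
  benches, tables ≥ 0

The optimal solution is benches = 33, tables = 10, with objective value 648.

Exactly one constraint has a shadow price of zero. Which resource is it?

finishing: 185/185 (binding)
assembly: 109/124 (slack 15)
varnish: 93/93 (binding)
By complementary slackness, a constraint with positive slack has shadow price 0 → assembly.

assembly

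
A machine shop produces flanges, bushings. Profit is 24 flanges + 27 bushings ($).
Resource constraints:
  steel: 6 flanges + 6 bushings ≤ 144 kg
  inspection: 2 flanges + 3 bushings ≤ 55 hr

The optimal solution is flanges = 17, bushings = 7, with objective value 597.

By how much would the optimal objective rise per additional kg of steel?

3

At the optimum: steel uses 144 of 144 (binding); inspection uses 55 of 55 (binding).
Dual feasibility on the basic columns requires 6·y_steel + 2·y_inspection = 24, 6·y_steel + 3·y_inspection = 27.
→ y_steel = 3 and y_inspection = 3.
Shadow price of steel = 3.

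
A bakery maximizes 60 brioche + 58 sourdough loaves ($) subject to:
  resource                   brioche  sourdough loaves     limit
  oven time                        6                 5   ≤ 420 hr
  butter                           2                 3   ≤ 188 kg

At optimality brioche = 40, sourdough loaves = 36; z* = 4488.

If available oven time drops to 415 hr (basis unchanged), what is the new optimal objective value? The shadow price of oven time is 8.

Δb = -5, so new z* = 4488 + (8)·(-5) = 4488 − 40 = 4448.

4448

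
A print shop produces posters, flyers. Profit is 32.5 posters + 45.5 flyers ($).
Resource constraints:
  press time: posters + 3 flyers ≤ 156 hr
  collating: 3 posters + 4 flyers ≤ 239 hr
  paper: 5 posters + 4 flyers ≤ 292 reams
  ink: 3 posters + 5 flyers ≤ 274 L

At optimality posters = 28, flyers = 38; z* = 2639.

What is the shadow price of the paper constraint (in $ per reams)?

2

At the optimum: press time uses 142 of 156 (slack = 14); collating uses 236 of 239 (slack = 3); paper uses 292 of 292 (binding); ink uses 274 of 274 (binding).
Since press time, collating are not tight, their duals are 0.
The binding rows give the dual system: 5·y_paper + 3·y_ink = 32.5 and 4·y_paper + 5·y_ink = 45.5.
→ y_paper = 2 and y_ink = 7.5.
Shadow price of paper = 2.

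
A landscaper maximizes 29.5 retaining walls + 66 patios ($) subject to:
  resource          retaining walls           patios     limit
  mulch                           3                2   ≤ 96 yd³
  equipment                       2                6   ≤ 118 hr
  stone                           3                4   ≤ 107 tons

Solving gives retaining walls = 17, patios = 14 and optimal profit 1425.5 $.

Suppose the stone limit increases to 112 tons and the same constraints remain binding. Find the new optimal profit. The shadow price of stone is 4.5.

1448

Δb = 5, so new z* = 1425.5 + (4.5)·(5) = 1425.5 + 22.5 = 1448.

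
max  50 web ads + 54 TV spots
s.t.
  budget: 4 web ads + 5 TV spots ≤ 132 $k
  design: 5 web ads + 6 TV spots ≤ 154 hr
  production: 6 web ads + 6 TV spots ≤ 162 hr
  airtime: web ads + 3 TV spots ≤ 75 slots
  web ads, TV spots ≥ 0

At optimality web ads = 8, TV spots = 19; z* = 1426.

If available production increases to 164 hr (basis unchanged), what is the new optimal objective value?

Binding: design and production. Non-binding: budget (5 unused), airtime (10 unused).
By complementary slackness, y = 0 for the non-binding constraints.
The binding rows give the dual system: 5·y_design + 6·y_production = 50 and 6·y_design + 6·y_production = 54.
This yields shadow prices y_design = 4, y_production = 5.
Δz = y_production·Δb = 5 × (2) = 10, so new z* = 1426 + 10 = 1436.

1436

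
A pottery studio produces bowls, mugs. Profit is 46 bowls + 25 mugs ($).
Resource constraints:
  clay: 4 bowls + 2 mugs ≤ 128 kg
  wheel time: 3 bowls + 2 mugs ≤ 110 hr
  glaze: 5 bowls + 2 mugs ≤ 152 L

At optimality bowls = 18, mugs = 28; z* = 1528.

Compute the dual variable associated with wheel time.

Binding: clay and wheel time. Non-binding: glaze (6 unused).
Slack constraints have shadow price 0 (complementary slackness).
The binding rows give the dual system: 4·y_clay + 3·y_wheel time = 46 and 2·y_clay + 2·y_wheel time = 25.
→ y_clay = 8.5 and y_wheel time = 4.
Shadow price of wheel time = 4.

4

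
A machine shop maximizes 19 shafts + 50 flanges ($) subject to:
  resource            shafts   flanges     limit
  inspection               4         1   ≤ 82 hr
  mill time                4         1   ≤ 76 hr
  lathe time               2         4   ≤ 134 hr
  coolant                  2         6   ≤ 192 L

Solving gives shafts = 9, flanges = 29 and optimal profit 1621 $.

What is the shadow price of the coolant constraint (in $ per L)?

6

Check each constraint at x*: inspection 65/82 (slack 17); mill time 65/76 (slack 11); lathe time 134/134 (tight); coolant 192/192 (tight).
By complementary slackness, y = 0 for the non-binding constraints.
From A_Bᵀ y = c: 2·y_lathe time + 2·y_coolant = 19; 4·y_lathe time + 6·y_coolant = 50.
→ y_lathe time = 3.5 and y_coolant = 6.
Shadow price of coolant = 6.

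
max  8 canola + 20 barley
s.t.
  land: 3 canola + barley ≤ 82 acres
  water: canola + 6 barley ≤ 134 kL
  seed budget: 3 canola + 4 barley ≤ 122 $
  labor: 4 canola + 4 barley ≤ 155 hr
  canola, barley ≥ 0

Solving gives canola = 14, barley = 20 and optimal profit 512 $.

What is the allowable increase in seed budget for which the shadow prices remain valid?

Binding constraints: water, seed budget. The basis is B = [[1,6],[3,4]] with det -14.
Per unit increase in seed budget, x* moves by d = (0.4286, -0.0714).
The basis stays optimal until labor becomes binding; allowable increase = 13.3 $.

13.3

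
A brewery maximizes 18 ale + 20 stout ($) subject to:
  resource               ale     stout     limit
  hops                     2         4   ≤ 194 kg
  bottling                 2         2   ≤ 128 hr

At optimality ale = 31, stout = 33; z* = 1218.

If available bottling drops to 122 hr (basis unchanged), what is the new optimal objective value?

1170

At the optimum: hops uses 194 of 194 (binding); bottling uses 128 of 128 (binding).
The binding rows give the dual system: 2·y_hops + 2·y_bottling = 18 and 4·y_hops + 2·y_bottling = 20.
This yields shadow prices y_hops = 1, y_bottling = 8.
Δz = y_bottling·Δb = 8 × (-6) = -48, so new z* = 1218 − 48 = 1170.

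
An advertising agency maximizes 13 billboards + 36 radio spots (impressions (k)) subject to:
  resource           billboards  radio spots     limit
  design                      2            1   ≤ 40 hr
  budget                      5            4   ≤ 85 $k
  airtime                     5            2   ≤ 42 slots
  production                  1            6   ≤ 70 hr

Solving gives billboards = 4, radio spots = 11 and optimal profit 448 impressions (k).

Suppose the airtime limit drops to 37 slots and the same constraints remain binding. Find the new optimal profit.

440.5

Binding: airtime and production. Non-binding: design (21 unused), budget (21 unused).
Since design, budget are not tight, their duals are 0.
The binding rows give the dual system: 5·y_airtime + 1·y_production = 13 and 2·y_airtime + 6·y_production = 36.
→ y_airtime = 1.5 and y_production = 5.5.
Δz = y_airtime·Δb = 1.5 × (-5) = -7.5, so new z* = 448 − 7.5 = 440.5.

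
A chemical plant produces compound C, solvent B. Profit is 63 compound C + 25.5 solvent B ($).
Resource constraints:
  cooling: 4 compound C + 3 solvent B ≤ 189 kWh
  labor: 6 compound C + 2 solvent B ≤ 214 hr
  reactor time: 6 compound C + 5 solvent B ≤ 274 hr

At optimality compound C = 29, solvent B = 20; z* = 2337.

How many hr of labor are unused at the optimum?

0

labor used = 6·29 + 2·20 = 214; slack = 214 − 214 = 0.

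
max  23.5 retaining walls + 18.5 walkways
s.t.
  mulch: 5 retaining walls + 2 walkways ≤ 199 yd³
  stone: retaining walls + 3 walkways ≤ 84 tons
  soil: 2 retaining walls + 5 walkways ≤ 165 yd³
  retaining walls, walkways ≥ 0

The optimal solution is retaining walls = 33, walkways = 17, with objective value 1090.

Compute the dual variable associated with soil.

0

Binding: mulch and stone. Non-binding: soil (14 unused).
Slack constraints have shadow price 0 (complementary slackness).
Dual feasibility on the basic columns requires 5·y_mulch + 1·y_stone = 23.5, 2·y_mulch + 3·y_stone = 18.5.
→ y_mulch = 4 and y_stone = 3.5.
Shadow price of soil = 0.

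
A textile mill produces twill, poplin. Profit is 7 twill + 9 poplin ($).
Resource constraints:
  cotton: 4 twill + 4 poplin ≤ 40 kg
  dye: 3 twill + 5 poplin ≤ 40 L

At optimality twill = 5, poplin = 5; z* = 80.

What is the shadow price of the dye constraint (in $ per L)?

1

Check each constraint at x*: cotton 40/40 (tight); dye 40/40 (tight).
From A_Bᵀ y = c: 4·y_cotton + 3·y_dye = 7; 4·y_cotton + 5·y_dye = 9.
→ y_cotton = 1 and y_dye = 1.
Shadow price of dye = 1.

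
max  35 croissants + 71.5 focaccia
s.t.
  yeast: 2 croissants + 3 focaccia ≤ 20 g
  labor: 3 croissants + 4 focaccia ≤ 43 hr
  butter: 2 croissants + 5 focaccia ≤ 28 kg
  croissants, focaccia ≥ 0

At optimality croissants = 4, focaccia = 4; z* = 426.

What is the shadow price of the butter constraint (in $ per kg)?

At the optimum: yeast uses 20 of 20 (binding); labor uses 28 of 43 (slack = 15); butter uses 28 of 28 (binding).
Slack constraints have shadow price 0 (complementary slackness).
Dual feasibility on the basic columns requires 2·y_yeast + 2·y_butter = 35, 3·y_yeast + 5·y_butter = 71.5.
→ y_yeast = 8 and y_butter = 9.5.
Shadow price of butter = 9.5.

9.5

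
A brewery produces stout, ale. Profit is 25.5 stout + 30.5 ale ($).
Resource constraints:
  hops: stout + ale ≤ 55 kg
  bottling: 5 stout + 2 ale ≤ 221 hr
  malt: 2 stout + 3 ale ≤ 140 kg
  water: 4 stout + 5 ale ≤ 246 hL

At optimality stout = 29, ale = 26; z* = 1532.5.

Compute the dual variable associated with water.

5

Binding: hops and water. Non-binding: bottling (24 unused), malt (4 unused).
Slack constraints have shadow price 0 (complementary slackness).
The binding rows give the dual system: 1·y_hops + 4·y_water = 25.5 and 1·y_hops + 5·y_water = 30.5.
→ y_hops = 5.5 and y_water = 5.
Shadow price of water = 5.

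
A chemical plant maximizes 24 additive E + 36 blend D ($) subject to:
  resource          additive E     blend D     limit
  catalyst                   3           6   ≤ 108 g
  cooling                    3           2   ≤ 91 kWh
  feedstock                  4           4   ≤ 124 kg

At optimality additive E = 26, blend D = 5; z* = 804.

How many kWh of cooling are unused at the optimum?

3

cooling used = 3·26 + 2·5 = 88; slack = 91 − 88 = 3.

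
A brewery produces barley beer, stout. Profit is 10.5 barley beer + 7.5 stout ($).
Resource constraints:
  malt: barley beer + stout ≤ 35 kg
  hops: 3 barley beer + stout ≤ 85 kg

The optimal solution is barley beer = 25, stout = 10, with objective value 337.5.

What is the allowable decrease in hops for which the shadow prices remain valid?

Binding constraints: malt, hops. The basis is B = [[1,1],[3,1]] with det -2.
Per unit decrease in hops, x* moves by d = (-0.5, 0.5).
The basis stays optimal until barley beer reaches 0; allowable decrease = 50 kg.

50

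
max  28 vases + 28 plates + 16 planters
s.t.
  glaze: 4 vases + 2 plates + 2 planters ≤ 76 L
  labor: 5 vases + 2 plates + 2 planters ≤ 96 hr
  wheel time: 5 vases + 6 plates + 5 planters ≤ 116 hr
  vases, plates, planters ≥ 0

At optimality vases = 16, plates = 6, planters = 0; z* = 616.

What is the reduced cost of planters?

-8

Check each constraint at x*: glaze 76/76 (tight); labor 92/96 (slack 4); wheel time 116/116 (tight).
Slack constraints have shadow price 0 (complementary slackness).
The binding rows give the dual system: 4·y_glaze + 5·y_wheel time = 28 and 2·y_glaze + 6·y_wheel time = 28.
This yields shadow prices y_glaze = 2, y_wheel time = 4.
Reduced cost of planters: c₃ − yᵀa₃ = 16 − (2·2 + 4·5) = 16 − 24 = -8.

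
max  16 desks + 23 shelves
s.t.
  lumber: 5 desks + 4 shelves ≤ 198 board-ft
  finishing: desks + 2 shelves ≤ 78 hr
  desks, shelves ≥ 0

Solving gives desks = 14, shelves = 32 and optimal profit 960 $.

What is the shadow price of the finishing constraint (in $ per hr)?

At the optimum: lumber uses 198 of 198 (binding); finishing uses 78 of 78 (binding).
The binding rows give the dual system: 5·y_lumber + 1·y_finishing = 16 and 4·y_lumber + 2·y_finishing = 23.
This yields shadow prices y_lumber = 1.5, y_finishing = 8.5.
Shadow price of finishing = 8.5.

8.5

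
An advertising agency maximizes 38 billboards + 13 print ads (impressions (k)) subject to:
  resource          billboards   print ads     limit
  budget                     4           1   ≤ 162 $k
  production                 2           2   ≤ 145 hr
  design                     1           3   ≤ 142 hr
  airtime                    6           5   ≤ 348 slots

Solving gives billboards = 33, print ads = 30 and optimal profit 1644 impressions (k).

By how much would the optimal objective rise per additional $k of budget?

8

Check each constraint at x*: budget 162/162 (tight); production 126/145 (slack 19); design 123/142 (slack 19); airtime 348/348 (tight).
Slack constraints have shadow price 0 (complementary slackness).
From A_Bᵀ y = c: 4·y_budget + 6·y_airtime = 38; 1·y_budget + 5·y_airtime = 13.
This yields shadow prices y_budget = 8, y_airtime = 1.
Shadow price of budget = 8.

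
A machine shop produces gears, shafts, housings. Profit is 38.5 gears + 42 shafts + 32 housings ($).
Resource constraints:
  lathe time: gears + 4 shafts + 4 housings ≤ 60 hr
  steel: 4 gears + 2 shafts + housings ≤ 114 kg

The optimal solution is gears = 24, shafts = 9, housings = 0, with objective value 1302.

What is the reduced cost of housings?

-2

At the optimum: lathe time uses 60 of 60 (binding); steel uses 114 of 114 (binding).
The binding rows give the dual system: 1·y_lathe time + 4·y_steel = 38.5 and 4·y_lathe time + 2·y_steel = 42.
→ y_lathe time = 6.5 and y_steel = 8.
Reduced cost of housings: c₃ − yᵀa₃ = 32 − (6.5·4 + 8·1) = 32 − 34 = -2.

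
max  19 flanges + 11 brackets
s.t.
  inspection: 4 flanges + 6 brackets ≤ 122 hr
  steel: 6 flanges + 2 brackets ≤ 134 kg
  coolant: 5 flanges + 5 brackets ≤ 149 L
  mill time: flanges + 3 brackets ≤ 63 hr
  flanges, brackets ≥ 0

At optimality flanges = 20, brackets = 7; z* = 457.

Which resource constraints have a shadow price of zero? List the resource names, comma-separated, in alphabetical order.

inspection: 122/122 (binding)
steel: 134/134 (binding)
coolant: 135/149 (slack 14)
mill time: 41/63 (slack 22)
By complementary slackness, a constraint with positive slack has shadow price 0 → coolant, mill time.

coolant, mill time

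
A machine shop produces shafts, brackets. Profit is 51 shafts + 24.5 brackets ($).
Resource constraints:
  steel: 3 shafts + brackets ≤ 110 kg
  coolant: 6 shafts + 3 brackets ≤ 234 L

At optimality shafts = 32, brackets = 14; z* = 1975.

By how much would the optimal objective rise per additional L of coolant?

7.5

Both steel and coolant are binding at x*.
Dual feasibility on the basic columns requires 3·y_steel + 6·y_coolant = 51, 1·y_steel + 3·y_coolant = 24.5.
→ y_steel = 2 and y_coolant = 7.5.
Shadow price of coolant = 7.5.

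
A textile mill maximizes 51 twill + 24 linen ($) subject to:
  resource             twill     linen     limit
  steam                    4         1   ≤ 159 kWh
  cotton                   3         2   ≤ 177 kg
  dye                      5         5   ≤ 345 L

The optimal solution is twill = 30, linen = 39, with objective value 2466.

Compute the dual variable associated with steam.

9

Binding: steam and dye. Non-binding: cotton (9 unused).
By complementary slackness, y = 0 for the non-binding constraint.
Dual feasibility on the basic columns requires 4·y_steam + 5·y_dye = 51, 1·y_steam + 5·y_dye = 24.
→ y_steam = 9 and y_dye = 3.
Shadow price of steam = 9.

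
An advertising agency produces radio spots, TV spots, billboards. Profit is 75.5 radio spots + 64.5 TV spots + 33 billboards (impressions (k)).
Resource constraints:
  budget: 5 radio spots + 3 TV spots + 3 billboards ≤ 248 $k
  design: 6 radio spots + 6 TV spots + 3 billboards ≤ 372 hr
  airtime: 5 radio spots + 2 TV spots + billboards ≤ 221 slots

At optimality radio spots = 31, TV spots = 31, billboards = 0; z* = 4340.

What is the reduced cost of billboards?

Check each constraint at x*: budget 248/248 (tight); design 372/372 (tight); airtime 217/221 (slack 4).
Since airtime is not tight, its dual is 0.
Dual feasibility on the basic columns requires 5·y_budget + 6·y_design = 75.5, 3·y_budget + 6·y_design = 64.5.
This yields shadow prices y_budget = 5.5, y_design = 8.
Reduced cost of billboards: c₃ − yᵀa₃ = 33 − (5.5·3 + 8·3) = 33 − 40.5 = -7.5.

-7.5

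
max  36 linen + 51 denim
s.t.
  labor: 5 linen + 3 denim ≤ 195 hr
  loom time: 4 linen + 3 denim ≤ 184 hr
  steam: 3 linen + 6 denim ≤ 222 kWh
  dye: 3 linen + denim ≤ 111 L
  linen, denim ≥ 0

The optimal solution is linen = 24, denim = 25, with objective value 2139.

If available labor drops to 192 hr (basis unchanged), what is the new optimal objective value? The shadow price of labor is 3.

Δb = -3, so new z* = 2139 + (3)·(-3) = 2139 − 9 = 2130.

2130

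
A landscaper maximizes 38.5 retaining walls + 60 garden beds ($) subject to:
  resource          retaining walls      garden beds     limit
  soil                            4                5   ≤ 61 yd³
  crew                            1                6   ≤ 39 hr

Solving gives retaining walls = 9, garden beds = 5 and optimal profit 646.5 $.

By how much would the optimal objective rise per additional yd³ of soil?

9

Both soil and crew are binding at x*.
Dual feasibility on the basic columns requires 4·y_soil + 1·y_crew = 38.5, 5·y_soil + 6·y_crew = 60.
This yields shadow prices y_soil = 9, y_crew = 2.5.
Shadow price of soil = 9.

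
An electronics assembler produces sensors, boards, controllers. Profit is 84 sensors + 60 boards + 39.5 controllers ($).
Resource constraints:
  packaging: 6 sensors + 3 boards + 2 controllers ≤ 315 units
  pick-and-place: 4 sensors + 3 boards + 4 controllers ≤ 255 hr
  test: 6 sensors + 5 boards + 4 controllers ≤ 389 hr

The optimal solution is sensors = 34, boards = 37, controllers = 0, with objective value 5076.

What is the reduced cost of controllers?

Check each constraint at x*: packaging 315/315 (tight); pick-and-place 247/255 (slack 8); test 389/389 (tight).
Slack constraints have shadow price 0 (complementary slackness).
The binding rows give the dual system: 6·y_packaging + 6·y_test = 84 and 3·y_packaging + 5·y_test = 60.
This yields shadow prices y_packaging = 5, y_test = 9.
Reduced cost of controllers: c₃ − yᵀa₃ = 39.5 − (5·2 + 9·4) = 39.5 − 46 = -6.5.

-6.5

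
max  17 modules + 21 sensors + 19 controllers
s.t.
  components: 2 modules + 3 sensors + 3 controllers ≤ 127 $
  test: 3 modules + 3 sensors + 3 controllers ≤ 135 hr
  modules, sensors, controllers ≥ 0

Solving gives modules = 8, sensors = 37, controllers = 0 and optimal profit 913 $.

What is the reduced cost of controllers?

-2

Check each constraint at x*: components 127/127 (tight); test 135/135 (tight).
Dual feasibility on the basic columns requires 2·y_components + 3·y_test = 17, 3·y_components + 3·y_test = 21.
This yields shadow prices y_components = 4, y_test = 3.
Reduced cost of controllers: c₃ − yᵀa₃ = 19 − (4·3 + 3·3) = 19 − 21 = -2.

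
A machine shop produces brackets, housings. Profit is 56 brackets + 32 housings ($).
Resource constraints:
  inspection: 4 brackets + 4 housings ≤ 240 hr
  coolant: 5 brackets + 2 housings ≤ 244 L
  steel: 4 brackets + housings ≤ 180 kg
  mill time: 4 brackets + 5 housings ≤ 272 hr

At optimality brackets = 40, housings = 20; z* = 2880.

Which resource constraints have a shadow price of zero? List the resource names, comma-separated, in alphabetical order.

coolant, mill time

inspection: 240/240 (binding)
coolant: 240/244 (slack 4)
steel: 180/180 (binding)
mill time: 260/272 (slack 12)
By complementary slackness, a constraint with positive slack has shadow price 0 → coolant, mill time.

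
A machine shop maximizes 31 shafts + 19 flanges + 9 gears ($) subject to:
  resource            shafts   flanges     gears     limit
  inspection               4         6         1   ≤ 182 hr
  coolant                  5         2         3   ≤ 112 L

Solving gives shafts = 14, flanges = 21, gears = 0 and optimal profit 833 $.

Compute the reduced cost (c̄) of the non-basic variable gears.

At the optimum: inspection uses 182 of 182 (binding); coolant uses 112 of 112 (binding).
The binding rows give the dual system: 4·y_inspection + 5·y_coolant = 31 and 6·y_inspection + 2·y_coolant = 19.
→ y_inspection = 1.5 and y_coolant = 5.
Reduced cost of gears: c₃ − yᵀa₃ = 9 − (1.5·1 + 5·3) = 9 − 16.5 = -7.5.

-7.5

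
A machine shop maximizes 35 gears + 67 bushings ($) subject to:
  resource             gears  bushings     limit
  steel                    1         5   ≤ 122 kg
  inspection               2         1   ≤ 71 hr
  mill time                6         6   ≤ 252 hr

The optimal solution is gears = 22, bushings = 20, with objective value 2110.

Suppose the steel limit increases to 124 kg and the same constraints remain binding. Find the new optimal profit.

2126

At the optimum: steel uses 122 of 122 (binding); inspection uses 64 of 71 (slack = 7); mill time uses 252 of 252 (binding).
Since inspection is not tight, its dual is 0.
From A_Bᵀ y = c: 1·y_steel + 6·y_mill time = 35; 5·y_steel + 6·y_mill time = 67.
This yields shadow prices y_steel = 8, y_mill time = 4.5.
Δz = y_steel·Δb = 8 × (2) = 16, so new z* = 2110 + 16 = 2126.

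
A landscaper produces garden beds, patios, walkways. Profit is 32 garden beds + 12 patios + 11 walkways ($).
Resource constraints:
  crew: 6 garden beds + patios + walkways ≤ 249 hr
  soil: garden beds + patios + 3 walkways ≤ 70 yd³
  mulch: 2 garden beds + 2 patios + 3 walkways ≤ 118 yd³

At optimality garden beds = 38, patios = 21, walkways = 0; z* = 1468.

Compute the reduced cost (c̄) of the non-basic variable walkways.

Check each constraint at x*: crew 249/249 (tight); soil 59/70 (slack 11); mulch 118/118 (tight).
Since soil is not tight, its dual is 0.
From A_Bᵀ y = c: 6·y_crew + 2·y_mulch = 32; 1·y_crew + 2·y_mulch = 12.
This yields shadow prices y_crew = 4, y_mulch = 4.
Reduced cost of walkways: c₃ − yᵀa₃ = 11 − (4·1 + 4·3) = 11 − 16 = -5.

-5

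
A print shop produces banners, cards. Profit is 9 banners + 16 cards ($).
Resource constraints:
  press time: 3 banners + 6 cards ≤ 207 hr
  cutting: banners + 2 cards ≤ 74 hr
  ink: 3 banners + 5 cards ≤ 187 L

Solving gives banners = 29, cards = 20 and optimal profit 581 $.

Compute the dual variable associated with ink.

Check each constraint at x*: press time 207/207 (tight); cutting 69/74 (slack 5); ink 187/187 (tight).
Slack constraints have shadow price 0 (complementary slackness).
From A_Bᵀ y = c: 3·y_press time + 3·y_ink = 9; 6·y_press time + 5·y_ink = 16.
→ y_press time = 1 and y_ink = 2.
Shadow price of ink = 2.

2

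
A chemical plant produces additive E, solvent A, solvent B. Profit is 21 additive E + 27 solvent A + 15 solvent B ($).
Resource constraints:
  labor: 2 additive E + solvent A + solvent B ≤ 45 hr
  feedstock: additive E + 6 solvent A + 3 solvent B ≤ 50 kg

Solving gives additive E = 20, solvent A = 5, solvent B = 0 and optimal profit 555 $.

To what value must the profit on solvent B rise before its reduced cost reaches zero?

Both labor and feedstock are binding at x*.
The binding rows give the dual system: 2·y_labor + 1·y_feedstock = 21 and 1·y_labor + 6·y_feedstock = 27.
→ y_labor = 9 and y_feedstock = 3.
solvent B enters the basis when its profit ≥ yᵀa₃ = 9·1 + 3·3 = 18.

18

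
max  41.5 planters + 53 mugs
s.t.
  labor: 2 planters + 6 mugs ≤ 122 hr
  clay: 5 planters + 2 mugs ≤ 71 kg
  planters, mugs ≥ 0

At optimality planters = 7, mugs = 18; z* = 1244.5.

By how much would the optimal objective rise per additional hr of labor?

Both labor and clay are binding at x*.
From A_Bᵀ y = c: 2·y_labor + 5·y_clay = 41.5; 6·y_labor + 2·y_clay = 53.
This yields shadow prices y_labor = 7, y_clay = 5.5.
Shadow price of labor = 7.

7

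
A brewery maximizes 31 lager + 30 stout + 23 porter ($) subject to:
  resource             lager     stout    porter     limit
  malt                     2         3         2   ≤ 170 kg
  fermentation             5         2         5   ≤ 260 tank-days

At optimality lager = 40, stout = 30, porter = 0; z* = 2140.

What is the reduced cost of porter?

Check each constraint at x*: malt 170/170 (tight); fermentation 260/260 (tight).
The binding rows give the dual system: 2·y_malt + 5·y_fermentation = 31 and 3·y_malt + 2·y_fermentation = 30.
This yields shadow prices y_malt = 8, y_fermentation = 3.
Reduced cost of porter: c₃ − yᵀa₃ = 23 − (8·2 + 3·5) = 23 − 31 = -8.

-8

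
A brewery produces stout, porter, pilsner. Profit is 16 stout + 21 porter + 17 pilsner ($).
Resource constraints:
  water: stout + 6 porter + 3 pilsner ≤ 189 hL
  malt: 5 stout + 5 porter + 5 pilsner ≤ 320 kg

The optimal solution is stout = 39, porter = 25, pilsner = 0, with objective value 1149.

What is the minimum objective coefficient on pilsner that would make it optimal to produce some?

18

At the optimum: water uses 189 of 189 (binding); malt uses 320 of 320 (binding).
From A_Bᵀ y = c: 1·y_water + 5·y_malt = 16; 6·y_water + 5·y_malt = 21.
→ y_water = 1 and y_malt = 3.
pilsner enters the basis when its profit ≥ yᵀa₃ = 1·3 + 3·5 = 18.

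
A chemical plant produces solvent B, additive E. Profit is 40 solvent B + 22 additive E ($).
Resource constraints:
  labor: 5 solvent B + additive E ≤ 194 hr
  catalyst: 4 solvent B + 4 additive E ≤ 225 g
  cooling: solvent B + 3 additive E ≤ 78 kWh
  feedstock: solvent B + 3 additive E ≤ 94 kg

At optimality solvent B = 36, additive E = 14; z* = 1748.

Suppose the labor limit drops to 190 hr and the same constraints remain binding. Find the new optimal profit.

1720

Check each constraint at x*: labor 194/194 (tight); catalyst 200/225 (slack 25); cooling 78/78 (tight); feedstock 78/94 (slack 16).
By complementary slackness, y = 0 for the non-binding constraints.
The binding rows give the dual system: 5·y_labor + 1·y_cooling = 40 and 1·y_labor + 3·y_cooling = 22.
This yields shadow prices y_labor = 7, y_cooling = 5.
Δz = y_labor·Δb = 7 × (-4) = -28, so new z* = 1748 − 28 = 1720.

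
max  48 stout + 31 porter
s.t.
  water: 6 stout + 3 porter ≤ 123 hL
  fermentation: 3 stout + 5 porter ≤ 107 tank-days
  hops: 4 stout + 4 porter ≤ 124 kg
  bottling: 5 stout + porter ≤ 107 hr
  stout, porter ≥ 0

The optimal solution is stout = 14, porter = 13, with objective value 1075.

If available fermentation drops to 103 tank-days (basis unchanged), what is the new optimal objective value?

1067

Binding: water and fermentation. Non-binding: hops (16 unused), bottling (24 unused).
By complementary slackness, y = 0 for the non-binding constraints.
Dual feasibility on the basic columns requires 6·y_water + 3·y_fermentation = 48, 3·y_water + 5·y_fermentation = 31.
→ y_water = 7 and y_fermentation = 2.
Δz = y_fermentation·Δb = 2 × (-4) = -8, so new z* = 1075 − 8 = 1067.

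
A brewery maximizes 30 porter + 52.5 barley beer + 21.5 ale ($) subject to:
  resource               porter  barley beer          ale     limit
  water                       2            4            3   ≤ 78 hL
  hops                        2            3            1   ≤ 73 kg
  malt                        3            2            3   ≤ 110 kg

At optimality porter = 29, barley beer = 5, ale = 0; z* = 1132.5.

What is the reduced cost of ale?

-8.5

At the optimum: water uses 78 of 78 (binding); hops uses 73 of 73 (binding); malt uses 97 of 110 (slack = 13).
Since malt is not tight, its dual is 0.
Dual feasibility on the basic columns requires 2·y_water + 2·y_hops = 30, 4·y_water + 3·y_hops = 52.5.
Solving: y_water = 7.5, y_hops = 7.5.
Reduced cost of ale: c₃ − yᵀa₃ = 21.5 − (7.5·3 + 7.5·1) = 21.5 − 30 = -8.5.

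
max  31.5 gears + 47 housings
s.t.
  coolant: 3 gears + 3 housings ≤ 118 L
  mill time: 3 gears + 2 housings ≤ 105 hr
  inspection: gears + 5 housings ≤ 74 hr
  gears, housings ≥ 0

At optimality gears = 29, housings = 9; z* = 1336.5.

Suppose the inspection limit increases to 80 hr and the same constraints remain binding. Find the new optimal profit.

Check each constraint at x*: coolant 114/118 (slack 4); mill time 105/105 (tight); inspection 74/74 (tight).
Since coolant is not tight, its dual is 0.
Dual feasibility on the basic columns requires 3·y_mill time + 1·y_inspection = 31.5, 2·y_mill time + 5·y_inspection = 47.
→ y_mill time = 8.5 and y_inspection = 6.
Δz = y_inspection·Δb = 6 × (6) = 36, so new z* = 1336.5 + 36 = 1372.5.

1372.5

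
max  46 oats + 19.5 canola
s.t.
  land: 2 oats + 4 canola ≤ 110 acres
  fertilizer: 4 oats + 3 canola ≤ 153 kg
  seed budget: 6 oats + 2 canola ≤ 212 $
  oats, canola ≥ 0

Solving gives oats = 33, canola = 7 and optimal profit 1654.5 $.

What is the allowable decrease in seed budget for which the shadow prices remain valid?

16

Binding constraints: fertilizer, seed budget. The basis is B = [[4,3],[6,2]] with det -10.
Per unit decrease in seed budget, x* moves by d = (-0.3, 0.4).
The basis stays optimal until land becomes binding; allowable decrease = 16 $.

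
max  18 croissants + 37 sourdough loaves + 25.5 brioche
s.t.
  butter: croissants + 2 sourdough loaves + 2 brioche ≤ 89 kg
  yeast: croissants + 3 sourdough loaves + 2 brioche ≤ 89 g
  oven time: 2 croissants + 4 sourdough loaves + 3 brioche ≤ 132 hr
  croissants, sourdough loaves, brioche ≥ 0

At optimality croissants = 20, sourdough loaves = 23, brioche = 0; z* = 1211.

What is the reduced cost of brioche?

Binding: yeast and oven time. Non-binding: butter (23 unused).
Since butter is not tight, its dual is 0.
The binding rows give the dual system: 1·y_yeast + 2·y_oven time = 18 and 3·y_yeast + 4·y_oven time = 37.
This yields shadow prices y_yeast = 1, y_oven time = 8.5.
Reduced cost of brioche: c₃ − yᵀa₃ = 25.5 − (1·2 + 8.5·3) = 25.5 − 27.5 = -2.

-2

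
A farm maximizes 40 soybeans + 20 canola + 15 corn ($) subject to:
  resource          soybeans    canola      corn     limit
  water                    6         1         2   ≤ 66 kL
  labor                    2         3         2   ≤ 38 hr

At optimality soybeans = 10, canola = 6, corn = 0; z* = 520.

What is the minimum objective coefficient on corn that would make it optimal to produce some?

Check each constraint at x*: water 66/66 (tight); labor 38/38 (tight).
The binding rows give the dual system: 6·y_water + 2·y_labor = 40 and 1·y_water + 3·y_labor = 20.
Solving: y_water = 5, y_labor = 5.
corn enters the basis when its profit ≥ yᵀa₃ = 5·2 + 5·2 = 20.

20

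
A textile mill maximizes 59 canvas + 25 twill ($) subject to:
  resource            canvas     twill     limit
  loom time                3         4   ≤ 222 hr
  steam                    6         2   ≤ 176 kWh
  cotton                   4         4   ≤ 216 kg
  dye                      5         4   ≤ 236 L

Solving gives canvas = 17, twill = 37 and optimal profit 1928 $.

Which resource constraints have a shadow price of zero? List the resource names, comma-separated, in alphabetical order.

loom time: 199/222 (slack 23)
steam: 176/176 (binding)
cotton: 216/216 (binding)
dye: 233/236 (slack 3)
By complementary slackness, a constraint with positive slack has shadow price 0 → dye, loom time.

dye, loom time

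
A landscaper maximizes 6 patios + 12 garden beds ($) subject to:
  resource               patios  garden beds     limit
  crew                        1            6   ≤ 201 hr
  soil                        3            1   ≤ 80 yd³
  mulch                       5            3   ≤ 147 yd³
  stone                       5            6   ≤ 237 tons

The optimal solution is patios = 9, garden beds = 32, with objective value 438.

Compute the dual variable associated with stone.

Binding: crew and stone. Non-binding: soil (21 unused), mulch (6 unused).
Since soil, mulch are not tight, their duals are 0.
The binding rows give the dual system: 1·y_crew + 5·y_stone = 6 and 6·y_crew + 6·y_stone = 12.
This yields shadow prices y_crew = 1, y_stone = 1.
Shadow price of stone = 1.

1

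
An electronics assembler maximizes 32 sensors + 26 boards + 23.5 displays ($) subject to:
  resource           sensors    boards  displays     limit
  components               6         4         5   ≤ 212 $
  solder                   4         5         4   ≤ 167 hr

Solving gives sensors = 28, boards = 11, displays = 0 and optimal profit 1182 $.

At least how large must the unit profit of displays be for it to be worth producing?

Both components and solder are binding at x*.
From A_Bᵀ y = c: 6·y_components + 4·y_solder = 32; 4·y_components + 5·y_solder = 26.
This yields shadow prices y_components = 4, y_solder = 2.
displays enters the basis when its profit ≥ yᵀa₃ = 4·5 + 2·4 = 28.

28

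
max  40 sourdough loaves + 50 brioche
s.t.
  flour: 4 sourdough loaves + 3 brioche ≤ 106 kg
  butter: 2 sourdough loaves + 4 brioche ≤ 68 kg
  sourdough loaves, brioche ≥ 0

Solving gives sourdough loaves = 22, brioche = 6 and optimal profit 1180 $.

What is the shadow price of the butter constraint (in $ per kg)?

At the optimum: flour uses 106 of 106 (binding); butter uses 68 of 68 (binding).
The binding rows give the dual system: 4·y_flour + 2·y_butter = 40 and 3·y_flour + 4·y_butter = 50.
→ y_flour = 6 and y_butter = 8.
Shadow price of butter = 8.

8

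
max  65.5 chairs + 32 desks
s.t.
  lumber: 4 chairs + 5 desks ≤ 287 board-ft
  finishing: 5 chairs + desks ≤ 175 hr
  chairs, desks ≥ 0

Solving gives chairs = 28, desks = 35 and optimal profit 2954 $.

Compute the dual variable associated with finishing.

9.5

Check each constraint at x*: lumber 287/287 (tight); finishing 175/175 (tight).
Dual feasibility on the basic columns requires 4·y_lumber + 5·y_finishing = 65.5, 5·y_lumber + 1·y_finishing = 32.
Solving: y_lumber = 4.5, y_finishing = 9.5.
Shadow price of finishing = 9.5.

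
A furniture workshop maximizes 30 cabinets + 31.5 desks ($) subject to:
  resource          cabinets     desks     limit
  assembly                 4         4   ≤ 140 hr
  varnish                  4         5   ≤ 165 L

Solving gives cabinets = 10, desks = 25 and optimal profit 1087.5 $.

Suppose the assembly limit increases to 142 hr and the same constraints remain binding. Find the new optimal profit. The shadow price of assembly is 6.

Δb = 2, so new z* = 1087.5 + (6)·(2) = 1087.5 + 12 = 1099.5.

1099.5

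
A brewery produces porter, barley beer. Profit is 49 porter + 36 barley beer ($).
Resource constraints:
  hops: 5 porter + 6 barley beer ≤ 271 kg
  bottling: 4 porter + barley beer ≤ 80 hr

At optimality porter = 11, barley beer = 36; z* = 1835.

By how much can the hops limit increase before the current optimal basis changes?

209

Binding constraints: hops, bottling. The basis is B = [[5,6],[4,1]] with det -19.
Per unit increase in hops, x* moves by d = (-0.0526, 0.2105).
The basis stays optimal until porter reaches 0; allowable increase = 209 kg.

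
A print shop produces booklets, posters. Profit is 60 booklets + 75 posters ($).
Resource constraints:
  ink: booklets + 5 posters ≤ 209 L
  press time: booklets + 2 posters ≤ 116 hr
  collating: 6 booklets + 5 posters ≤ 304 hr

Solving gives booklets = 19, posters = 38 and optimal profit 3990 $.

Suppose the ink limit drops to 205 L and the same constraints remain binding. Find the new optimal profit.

Check each constraint at x*: ink 209/209 (tight); press time 95/116 (slack 21); collating 304/304 (tight).
By complementary slackness, y = 0 for the non-binding constraint.
The binding rows give the dual system: 1·y_ink + 6·y_collating = 60 and 5·y_ink + 5·y_collating = 75.
This yields shadow prices y_ink = 6, y_collating = 9.
Δz = y_ink·Δb = 6 × (-4) = -24, so new z* = 3990 − 24 = 3966.

3966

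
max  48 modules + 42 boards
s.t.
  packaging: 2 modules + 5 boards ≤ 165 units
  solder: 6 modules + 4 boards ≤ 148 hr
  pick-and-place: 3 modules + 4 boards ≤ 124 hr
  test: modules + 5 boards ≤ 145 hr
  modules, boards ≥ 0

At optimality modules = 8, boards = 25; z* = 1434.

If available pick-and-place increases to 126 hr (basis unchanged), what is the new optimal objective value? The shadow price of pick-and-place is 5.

1444

Δb = 2, so new z* = 1434 + (5)·(2) = 1434 + 10 = 1444.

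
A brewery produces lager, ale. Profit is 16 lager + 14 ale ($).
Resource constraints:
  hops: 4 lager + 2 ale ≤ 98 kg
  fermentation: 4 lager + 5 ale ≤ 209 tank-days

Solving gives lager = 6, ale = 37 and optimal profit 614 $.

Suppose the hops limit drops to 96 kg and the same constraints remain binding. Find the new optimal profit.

610

Check each constraint at x*: hops 98/98 (tight); fermentation 209/209 (tight).
Dual feasibility on the basic columns requires 4·y_hops + 4·y_fermentation = 16, 2·y_hops + 5·y_fermentation = 14.
Solving: y_hops = 2, y_fermentation = 2.
Δz = y_hops·Δb = 2 × (-2) = -4, so new z* = 614 − 4 = 610.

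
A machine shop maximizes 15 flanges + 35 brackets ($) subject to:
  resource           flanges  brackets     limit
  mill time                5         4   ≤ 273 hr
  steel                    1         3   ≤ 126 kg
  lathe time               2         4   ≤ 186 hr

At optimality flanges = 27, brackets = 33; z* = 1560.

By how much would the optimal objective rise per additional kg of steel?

5

At the optimum: mill time uses 267 of 273 (slack = 6); steel uses 126 of 126 (binding); lathe time uses 186 of 186 (binding).
Slack constraints have shadow price 0 (complementary slackness).
From A_Bᵀ y = c: 1·y_steel + 2·y_lathe time = 15; 3·y_steel + 4·y_lathe time = 35.
Solving: y_steel = 5, y_lathe time = 5.
Shadow price of steel = 5.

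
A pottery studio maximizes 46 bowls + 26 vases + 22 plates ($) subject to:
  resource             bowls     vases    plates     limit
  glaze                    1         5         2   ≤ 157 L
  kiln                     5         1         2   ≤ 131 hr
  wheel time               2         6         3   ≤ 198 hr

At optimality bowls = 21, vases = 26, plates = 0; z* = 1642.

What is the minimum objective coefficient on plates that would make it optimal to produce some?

Binding: kiln and wheel time. Non-binding: glaze (6 unused).
By complementary slackness, y = 0 for the non-binding constraint.
Dual feasibility on the basic columns requires 5·y_kiln + 2·y_wheel time = 46, 1·y_kiln + 6·y_wheel time = 26.
→ y_kiln = 8 and y_wheel time = 3.
plates enters the basis when its profit ≥ yᵀa₃ = 8·2 + 3·3 = 25.

25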